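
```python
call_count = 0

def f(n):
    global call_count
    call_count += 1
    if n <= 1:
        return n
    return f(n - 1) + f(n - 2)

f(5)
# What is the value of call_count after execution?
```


f(5) calls f(4) and f(3); each non-base call branches into two more.
Let C(k) = total number of calls made by f(k), including the call to f(k) itself.
Base cases: C(0) = 1, C(1) = 1
Recurrence: C(k) = 1 + C(k-1) + C(k-2)
  C(2) = 1 + C(1) + C(0) = 1 + 1 + 1 = 3
  C(3) = 1 + C(2) + C(1) = 1 + 3 + 1 = 5
  C(4) = 1 + C(3) + C(2) = 1 + 5 + 3 = 9
  C(5) = 1 + C(4) + C(3) = 1 + 9 + 5 = 15
Total calls = C(5) = 15


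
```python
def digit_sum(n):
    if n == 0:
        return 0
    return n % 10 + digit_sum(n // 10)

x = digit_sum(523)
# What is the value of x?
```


digit_sum(523)
= 3 + digit_sum(52)
= 3 + 2 + digit_sum(5)
= 3 + 2 + 5 + digit_sum(0)
= 3 + 2 + 5 + 0
= 10


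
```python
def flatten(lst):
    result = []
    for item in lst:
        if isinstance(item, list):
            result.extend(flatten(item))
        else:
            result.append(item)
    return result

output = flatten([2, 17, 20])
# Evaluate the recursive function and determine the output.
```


flatten([2, 17, 20])
Processing each element:
  2 is not a list -> append 2
  17 is not a list -> append 17
  20 is not a list -> append 20
= [2, 17, 20]


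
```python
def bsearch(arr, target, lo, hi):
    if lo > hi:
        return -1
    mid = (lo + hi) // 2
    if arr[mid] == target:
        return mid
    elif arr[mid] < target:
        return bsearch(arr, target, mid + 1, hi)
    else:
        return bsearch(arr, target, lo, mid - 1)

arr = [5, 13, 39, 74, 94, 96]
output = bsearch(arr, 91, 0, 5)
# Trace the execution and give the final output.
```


bsearch(arr, 91, 0, 5)
lo=0, hi=5, mid=2, arr[mid]=39
39 < 91, search right half
lo=3, hi=5, mid=4, arr[mid]=94
94 > 91, search left half
lo=3, hi=3, mid=3, arr[mid]=74
74 < 91, search right half
lo > hi, target not found, return -1
= -1


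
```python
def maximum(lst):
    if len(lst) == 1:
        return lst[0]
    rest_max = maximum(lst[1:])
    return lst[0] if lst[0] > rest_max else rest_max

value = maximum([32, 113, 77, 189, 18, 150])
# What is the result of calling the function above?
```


maximum([32, 113, 77, 189, 18, 150])
= compare 32 with maximum([113, 77, 189, 18, 150])
= compare 113 with maximum([77, 189, 18, 150])
= compare 77 with maximum([189, 18, 150])
= compare 189 with maximum([18, 150])
= compare 18 with maximum([150])
Base: maximum([150]) = 150
compare 18 with 150: max = 150
compare 189 with 150: max = 189
compare 77 with 189: max = 189
compare 113 with 189: max = 189
compare 32 with 189: max = 189
= 189


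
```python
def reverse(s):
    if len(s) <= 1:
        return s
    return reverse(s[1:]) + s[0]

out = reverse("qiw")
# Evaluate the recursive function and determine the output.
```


reverse("qiw")
= reverse("iw") + "q"
= reverse("w") + "i" + "q"
= "w" + "i" + "q"
= "wiq"


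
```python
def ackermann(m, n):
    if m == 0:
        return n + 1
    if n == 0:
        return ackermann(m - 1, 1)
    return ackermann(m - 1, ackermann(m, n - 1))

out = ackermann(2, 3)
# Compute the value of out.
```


ackermann(2, 3)
= ackermann(1, ackermann(2, 2))
First compute ackermann(2, 2) = 7
= ackermann(1, 7)
= 9


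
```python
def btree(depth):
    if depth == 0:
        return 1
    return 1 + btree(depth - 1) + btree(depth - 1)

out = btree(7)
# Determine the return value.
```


btree(7)
= 1 + btree(6) + btree(6)
= 1 + 2 * btree(6)
btree(k) = 2^(k+1) - 1
btree(0) = 1
btree(1) = 3
btree(2) = 7
btree(3) = 15
btree(4) = 31
btree(7) = 2^8 - 1 = 255


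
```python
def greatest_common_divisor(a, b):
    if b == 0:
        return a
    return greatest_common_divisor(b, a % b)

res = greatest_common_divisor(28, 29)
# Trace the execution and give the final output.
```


greatest_common_divisor(28, 29)
= greatest_common_divisor(29, 28 % 29) = greatest_common_divisor(29, 28)
= greatest_common_divisor(28, 29 % 28) = greatest_common_divisor(28, 1)
= greatest_common_divisor(1, 28 % 1) = greatest_common_divisor(1, 0)
b == 0, return a = 1


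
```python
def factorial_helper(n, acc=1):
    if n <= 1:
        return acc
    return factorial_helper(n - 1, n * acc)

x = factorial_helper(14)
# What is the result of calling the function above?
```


factorial_helper(14, 1)
= factorial_helper(13, 14 * 1) = factorial_helper(13, 14)
= factorial_helper(12, 13 * 14) = factorial_helper(12, 182)
= factorial_helper(11, 12 * 182) = factorial_helper(11, 2184)
= factorial_helper(10, 11 * 2184) = factorial_helper(10, 24024)
= factorial_helper(9, 10 * 24024) = factorial_helper(9, 240240)
= factorial_helper(8, 9 * 240240) = factorial_helper(8, 2162160)
= factorial_helper(7, 8 * 2162160) = factorial_helper(7, 17297280)
= factorial_helper(6, 7 * 17297280) = factorial_helper(6, 121080960)
= factorial_helper(5, 6 * 121080960) = factorial_helper(5, 726485760)
= factorial_helper(4, 5 * 726485760) = factorial_helper(4, 3632428800)
= factorial_helper(3, 4 * 3632428800) = factorial_helper(3, 14529715200)
= factorial_helper(2, 3 * 14529715200) = factorial_helper(2, 43589145600)
= factorial_helper(1, 2 * 43589145600) = factorial_helper(1, 87178291200)
n <= 1, return acc = 87178291200


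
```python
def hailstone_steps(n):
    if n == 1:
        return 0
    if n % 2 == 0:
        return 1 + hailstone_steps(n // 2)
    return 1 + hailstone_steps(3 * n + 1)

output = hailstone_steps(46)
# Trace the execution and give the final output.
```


hailstone_steps(46)
46 is even -> hailstone_steps(23)
23 is odd -> 3*23+1 = 70 -> hailstone_steps(70)
70 is even -> hailstone_steps(35)
35 is odd -> 3*35+1 = 106 -> hailstone_steps(106)
106 is even -> hailstone_steps(53)
53 is odd -> 3*53+1 = 160 -> hailstone_steps(160)
160 is even -> hailstone_steps(80)
80 is even -> hailstone_steps(40)
40 is even -> hailstone_steps(20)
20 is even -> hailstone_steps(10)
10 is even -> hailstone_steps(5)
5 is odd -> 3*5+1 = 16 -> hailstone_steps(16)
16 is even -> hailstone_steps(8)
8 is even -> hailstone_steps(4)
4 is even -> hailstone_steps(2)
2 is even -> hailstone_steps(1)
Reached 1 after 16 steps
= 16


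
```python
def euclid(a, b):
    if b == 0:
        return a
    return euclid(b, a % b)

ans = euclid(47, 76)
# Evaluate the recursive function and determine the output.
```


euclid(47, 76)
= euclid(76, 47 % 76) = euclid(76, 47)
= euclid(47, 76 % 47) = euclid(47, 29)
= euclid(29, 47 % 29) = euclid(29, 18)
= euclid(18, 29 % 18) = euclid(18, 11)
= euclid(11, 18 % 11) = euclid(11, 7)
= euclid(7, 11 % 7) = euclid(7, 4)
= euclid(4, 7 % 4) = euclid(4, 3)
= euclid(3, 4 % 3) = euclid(3, 1)
= euclid(1, 3 % 1) = euclid(1, 0)
b == 0, return a = 1


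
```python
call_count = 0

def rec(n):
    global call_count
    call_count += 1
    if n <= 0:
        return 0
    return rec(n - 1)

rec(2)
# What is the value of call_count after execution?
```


rec(2) calls rec(1) calls ... calls rec(0)
Total calls: 2 + 1 (for base case) = 3


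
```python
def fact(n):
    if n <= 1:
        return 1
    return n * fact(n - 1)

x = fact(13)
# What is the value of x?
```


fact(13)
= 13 * fact(12)
= 13 * 12 * fact(11)
= 13 * 12 * 11 * fact(10)
= 13 * 12 * 11 * 10 * fact(9)
= 13 * 12 * 11 * 10 * 9 * fact(8)
= 13 * 12 * 11 * 10 * 9 * 8 * fact(7)
= 13 * 12 * 11 * 10 * 9 * 8 * 7 * fact(6)
= 13 * 12 * 11 * 10 * 9 * 8 * 7 * 6 * fact(5)
= 13 * 12 * 11 * 10 * 9 * 8 * 7 * 6 * 5 * fact(4)
= 13 * 12 * 11 * 10 * 9 * 8 * 7 * 6 * 5 * 4 * fact(3)
= 13 * 12 * 11 * 10 * 9 * 8 * 7 * 6 * 5 * 4 * 3 * fact(2)
= 13 * 12 * 11 * 10 * 9 * 8 * 7 * 6 * 5 * 4 * 3 * 2 * fact(1)
= 13 * 12 * 11 * 10 * 9 * 8 * 7 * 6 * 5 * 4 * 3 * 2 * 1
= 6227020800


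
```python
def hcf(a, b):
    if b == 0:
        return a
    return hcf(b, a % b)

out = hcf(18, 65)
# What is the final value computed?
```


hcf(18, 65)
= hcf(65, 18 % 65) = hcf(65, 18)
= hcf(18, 65 % 18) = hcf(18, 11)
= hcf(11, 18 % 11) = hcf(11, 7)
= hcf(7, 11 % 7) = hcf(7, 4)
= hcf(4, 7 % 4) = hcf(4, 3)
= hcf(3, 4 % 3) = hcf(3, 1)
= hcf(1, 3 % 1) = hcf(1, 0)
b == 0, return a = 1


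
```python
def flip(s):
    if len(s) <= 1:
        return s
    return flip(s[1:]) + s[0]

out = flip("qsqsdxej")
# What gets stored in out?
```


flip("qsqsdxej")
= flip("sqsdxej") + "q"
= flip("qsdxej") + "s" + "q"
= flip("sdxej") + "q" + "s" + "q"
= flip("dxej") + "s" + "q" + "s" + "q"
= flip("xej") + "d" + "s" + "q" + "s" + "q"
= flip("ej") + "x" + "d" + "s" + "q" + "s" + "q"
= flip("j") + "e" + "x" + "d" + "s" + "q" + "s" + "q"
= "j" + "e" + "x" + "d" + "s" + "q" + "s" + "q"
= "jexdsqsq"


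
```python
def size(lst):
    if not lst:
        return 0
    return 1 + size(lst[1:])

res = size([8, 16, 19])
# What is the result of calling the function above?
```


size([8, 16, 19])
= 1 + size([16, 19])
= 1 + 1 + size([19])
= 1 + 1 + 1 + size([])
= 1 + 1 + 1 + 0
= 3


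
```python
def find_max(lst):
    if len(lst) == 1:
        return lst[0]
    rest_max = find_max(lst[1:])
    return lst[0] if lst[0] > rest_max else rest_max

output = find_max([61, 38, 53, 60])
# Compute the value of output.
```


find_max([61, 38, 53, 60])
= compare 61 with find_max([38, 53, 60])
= compare 38 with find_max([53, 60])
= compare 53 with find_max([60])
Base: find_max([60]) = 60
compare 53 with 60: max = 60
compare 38 with 60: max = 60
compare 61 with 60: max = 61
= 61


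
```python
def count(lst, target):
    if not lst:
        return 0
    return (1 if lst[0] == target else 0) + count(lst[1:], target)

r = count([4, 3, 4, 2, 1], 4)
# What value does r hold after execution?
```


count([4, 3, 4, 2, 1], 4)
lst[0]=4 == 4: 1 + count([3, 4, 2, 1], 4)
lst[0]=3 != 4: 0 + count([4, 2, 1], 4)
lst[0]=4 == 4: 1 + count([2, 1], 4)
lst[0]=2 != 4: 0 + count([1], 4)
lst[0]=1 != 4: 0 + count([], 4)
= 2


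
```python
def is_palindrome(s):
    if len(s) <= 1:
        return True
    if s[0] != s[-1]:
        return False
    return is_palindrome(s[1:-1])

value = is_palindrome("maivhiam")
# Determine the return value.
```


is_palindrome("maivhiam")
"maivhiam": s[0]='m' == s[-1]='m' -> is_palindrome("aivhia")
"aivhia": s[0]='a' == s[-1]='a' -> is_palindrome("ivhi")
"ivhi": s[0]='i' == s[-1]='i' -> is_palindrome("vh")
"vh": s[0]='v' != s[-1]='h' -> False
= False


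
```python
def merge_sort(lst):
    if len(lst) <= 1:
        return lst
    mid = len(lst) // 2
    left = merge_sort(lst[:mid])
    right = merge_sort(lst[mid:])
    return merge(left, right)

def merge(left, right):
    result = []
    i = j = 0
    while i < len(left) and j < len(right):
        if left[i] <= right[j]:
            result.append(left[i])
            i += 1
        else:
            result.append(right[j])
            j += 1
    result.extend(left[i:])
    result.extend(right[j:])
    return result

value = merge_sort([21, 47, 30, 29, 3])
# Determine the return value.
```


merge_sort([21, 47, 30, 29, 3])
Split into [21, 47] and [30, 29, 3]
Left sorted: [21, 47]
Right sorted: [3, 29, 30]
Merge [21, 47] and [3, 29, 30]
= [3, 21, 29, 30, 47]


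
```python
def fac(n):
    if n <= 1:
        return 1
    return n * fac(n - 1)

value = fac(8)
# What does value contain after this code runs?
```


fac(8)
= 8 * fac(7)
= 8 * 7 * fac(6)
= 8 * 7 * 6 * fac(5)
= 8 * 7 * 6 * 5 * fac(4)
= 8 * 7 * 6 * 5 * 4 * fac(3)
= 8 * 7 * 6 * 5 * 4 * 3 * fac(2)
= 8 * 7 * 6 * 5 * 4 * 3 * 2 * fac(1)
= 8 * 7 * 6 * 5 * 4 * 3 * 2 * 1
= 40320


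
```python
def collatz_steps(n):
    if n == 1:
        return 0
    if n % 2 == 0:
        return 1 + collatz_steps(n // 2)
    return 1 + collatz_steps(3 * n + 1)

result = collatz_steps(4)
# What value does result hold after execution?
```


collatz_steps(4)
4 is even -> collatz_steps(2)
2 is even -> collatz_steps(1)
Reached 1 after 2 steps
= 2


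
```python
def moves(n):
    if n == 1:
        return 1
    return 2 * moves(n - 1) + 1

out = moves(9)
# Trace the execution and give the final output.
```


moves(9)
= 2 * moves(8) + 1
= 2 * (2 * moves(7) + 1) + 1
= 2 * (2 * (2 * moves(6) + 1) + 1) + 1
= 2 * (2 * (2 * (2 * moves(5) + 1) + 1) + 1) + 1
= 2 * (2 * (2 * (2 * (2 * moves(4) + 1) + 1) + 1) + 1) + 1
= 2 * (2 * (2 * (2 * (2 * (2 * moves(3) + 1) + 1) + 1) + 1) + 1) + 1
= 2 * (2 * (2 * (2 * (2 * (2 * (2 * moves(2) + 1) + 1) + 1) + 1) + 1) + 1) + 1
= 2 * (2 * (2 * (2 * (2 * (2 * (2 * (2 * moves(1) + 1) + 1) + 1) + 1) + 1) + 1) + 1) + 1
Now compute bottom-up:
moves(1) = 1
moves(2) = 2 * 1 + 1 = 3
moves(3) = 2 * 3 + 1 = 7
moves(4) = 2 * 7 + 1 = 15
moves(5) = 2 * 15 + 1 = 31
moves(6) = 2 * 31 + 1 = 63
moves(7) = 2 * 63 + 1 = 127
moves(8) = 2 * 127 + 1 = 255
moves(9) = 2 * 255 + 1 = 511
= 511


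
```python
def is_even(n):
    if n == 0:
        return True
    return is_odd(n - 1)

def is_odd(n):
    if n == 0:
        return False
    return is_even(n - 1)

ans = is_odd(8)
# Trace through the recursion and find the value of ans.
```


is_odd(8)
= is_even(7)
= is_odd(6)
= is_even(5)
= is_odd(4)
= is_even(3)
= is_odd(2)
= is_even(1)
= is_odd(0)
n == 0: return False
= False


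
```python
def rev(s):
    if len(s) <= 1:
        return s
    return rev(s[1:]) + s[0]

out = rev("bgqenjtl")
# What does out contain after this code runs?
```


rev("bgqenjtl")
= rev("gqenjtl") + "b"
= rev("qenjtl") + "g" + "b"
= rev("enjtl") + "q" + "g" + "b"
= rev("njtl") + "e" + "q" + "g" + "b"
= rev("jtl") + "n" + "e" + "q" + "g" + "b"
= rev("tl") + "j" + "n" + "e" + "q" + "g" + "b"
= rev("l") + "t" + "j" + "n" + "e" + "q" + "g" + "b"
= "l" + "t" + "j" + "n" + "e" + "q" + "g" + "b"
= "ltjneqgb"


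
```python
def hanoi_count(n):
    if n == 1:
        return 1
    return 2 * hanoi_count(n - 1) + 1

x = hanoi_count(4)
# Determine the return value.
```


hanoi_count(4)
= 2 * hanoi_count(3) + 1
= 2 * (2 * hanoi_count(2) + 1) + 1
= 2 * (2 * (2 * hanoi_count(1) + 1) + 1) + 1
Now compute bottom-up:
hanoi_count(1) = 1
hanoi_count(2) = 2 * 1 + 1 = 3
hanoi_count(3) = 2 * 3 + 1 = 7
hanoi_count(4) = 2 * 7 + 1 = 15
= 15


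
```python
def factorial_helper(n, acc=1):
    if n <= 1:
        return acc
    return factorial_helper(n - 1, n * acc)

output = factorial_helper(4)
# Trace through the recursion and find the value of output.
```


factorial_helper(4, 1)
= factorial_helper(3, 4 * 1) = factorial_helper(3, 4)
= factorial_helper(2, 3 * 4) = factorial_helper(2, 12)
= factorial_helper(1, 2 * 12) = factorial_helper(1, 24)
n <= 1, return acc = 24


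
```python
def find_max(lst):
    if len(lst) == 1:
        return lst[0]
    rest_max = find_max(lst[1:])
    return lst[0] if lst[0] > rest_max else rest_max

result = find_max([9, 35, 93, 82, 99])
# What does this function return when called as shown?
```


find_max([9, 35, 93, 82, 99])
= compare 9 with find_max([35, 93, 82, 99])
= compare 35 with find_max([93, 82, 99])
= compare 93 with find_max([82, 99])
= compare 82 with find_max([99])
Base: find_max([99]) = 99
compare 82 with 99: max = 99
compare 93 with 99: max = 99
compare 35 with 99: max = 99
compare 9 with 99: max = 99
= 99


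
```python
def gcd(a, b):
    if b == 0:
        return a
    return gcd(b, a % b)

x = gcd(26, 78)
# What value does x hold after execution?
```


gcd(26, 78)
= gcd(78, 26 % 78) = gcd(78, 26)
= gcd(26, 78 % 26) = gcd(26, 0)
b == 0, return a = 26


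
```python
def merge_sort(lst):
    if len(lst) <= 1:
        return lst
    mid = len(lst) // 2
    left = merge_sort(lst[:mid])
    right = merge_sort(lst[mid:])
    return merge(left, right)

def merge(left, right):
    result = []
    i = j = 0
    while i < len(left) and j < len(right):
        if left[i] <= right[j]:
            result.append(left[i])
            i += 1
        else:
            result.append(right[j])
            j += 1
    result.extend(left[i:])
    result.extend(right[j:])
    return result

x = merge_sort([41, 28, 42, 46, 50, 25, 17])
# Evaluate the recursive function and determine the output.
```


merge_sort([41, 28, 42, 46, 50, 25, 17])
Split into [41, 28, 42] and [46, 50, 25, 17]
Left sorted: [28, 41, 42]
Right sorted: [17, 25, 46, 50]
Merge [28, 41, 42] and [17, 25, 46, 50]
= [17, 25, 28, 41, 42, 46, 50]


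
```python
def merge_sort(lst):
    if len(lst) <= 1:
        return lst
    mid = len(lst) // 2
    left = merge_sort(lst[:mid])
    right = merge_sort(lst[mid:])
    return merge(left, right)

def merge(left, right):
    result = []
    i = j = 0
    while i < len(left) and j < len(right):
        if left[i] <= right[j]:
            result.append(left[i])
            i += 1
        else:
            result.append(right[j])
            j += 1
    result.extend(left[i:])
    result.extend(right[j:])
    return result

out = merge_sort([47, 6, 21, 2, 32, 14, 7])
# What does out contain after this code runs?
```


merge_sort([47, 6, 21, 2, 32, 14, 7])
Split into [47, 6, 21] and [2, 32, 14, 7]
Left sorted: [6, 21, 47]
Right sorted: [2, 7, 14, 32]
Merge [6, 21, 47] and [2, 7, 14, 32]
= [2, 6, 7, 14, 21, 32, 47]


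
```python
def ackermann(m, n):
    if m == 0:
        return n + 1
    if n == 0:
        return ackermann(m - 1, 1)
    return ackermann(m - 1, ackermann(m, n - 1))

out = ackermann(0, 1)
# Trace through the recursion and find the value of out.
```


ackermann(0, 1)
m == 0: return 1 + 1 = 2
= 2


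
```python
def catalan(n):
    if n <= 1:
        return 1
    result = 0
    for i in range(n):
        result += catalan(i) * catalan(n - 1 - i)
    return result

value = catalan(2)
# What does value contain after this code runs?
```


catalan(2)
= sum of catalan(i) * catalan(2-1-i) for i in 0..1
  catalan(0)*catalan(1) = 1*1 = 1
  catalan(1)*catalan(0) = 1*1 = 1
= 1 + 1
= 2


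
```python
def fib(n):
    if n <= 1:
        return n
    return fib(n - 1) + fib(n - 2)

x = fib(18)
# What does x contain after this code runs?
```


fib(18)
= fib(17) + fib(16)
= (fib(16) + fib(15)) + fib(16)
Computing bottom-up: fib(0)=0, fib(1)=1, fib(2)=1, fib(3)=2, fib(4)=3, fib(5)=5, fib(6)=8, fib(7)=13, fib(8)=21, fib(9)=34, fib(10)=55, fib(11)=89, fib(12)=144, fib(13)=233, fib(14)=377, fib(15)=610, fib(16)=987, fib(17)=1597, fib(18)=2584
= 2584


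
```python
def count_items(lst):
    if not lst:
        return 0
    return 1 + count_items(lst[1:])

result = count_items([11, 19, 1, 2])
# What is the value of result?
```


count_items([11, 19, 1, 2])
= 1 + count_items([19, 1, 2])
= 1 + 1 + count_items([1, 2])
= 1 + 1 + 1 + count_items([2])
= 1 + 1 + 1 + 1 + count_items([])
= 1 + 1 + 1 + 1 + 0
= 4


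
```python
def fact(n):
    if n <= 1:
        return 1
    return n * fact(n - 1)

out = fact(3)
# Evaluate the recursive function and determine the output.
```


fact(3)
= 3 * fact(2)
= 3 * 2 * fact(1)
= 3 * 2 * 1
= 6


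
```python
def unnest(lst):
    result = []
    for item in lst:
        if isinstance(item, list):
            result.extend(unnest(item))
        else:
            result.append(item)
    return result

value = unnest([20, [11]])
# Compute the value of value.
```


unnest([20, [11]])
Processing each element:
  20 is not a list -> append 20
  [11] is a list -> unnest recursively -> [11]
= [20, 11]


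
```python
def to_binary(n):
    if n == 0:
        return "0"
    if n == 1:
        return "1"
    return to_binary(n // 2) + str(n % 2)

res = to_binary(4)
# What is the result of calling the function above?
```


to_binary(4)
= to_binary(2) + "0"
= to_binary(1) + "0" + "0"
= "1" + "0" + "0"
= "100"


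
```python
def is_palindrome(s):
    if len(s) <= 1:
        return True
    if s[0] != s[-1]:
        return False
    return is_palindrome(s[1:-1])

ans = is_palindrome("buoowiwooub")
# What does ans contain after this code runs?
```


is_palindrome("buoowiwooub")
"buoowiwooub": s[0]='b' == s[-1]='b' -> is_palindrome("uoowiwoou")
"uoowiwoou": s[0]='u' == s[-1]='u' -> is_palindrome("oowiwoo")
"oowiwoo": s[0]='o' == s[-1]='o' -> is_palindrome("owiwo")
"owiwo": s[0]='o' == s[-1]='o' -> is_palindrome("wiw")
"wiw": s[0]='w' == s[-1]='w' -> is_palindrome("i")
"i": len <= 1 -> True
= True


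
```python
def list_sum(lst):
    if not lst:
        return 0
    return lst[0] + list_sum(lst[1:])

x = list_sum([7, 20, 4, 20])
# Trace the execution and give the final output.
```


list_sum([7, 20, 4, 20])
= 7 + list_sum([20, 4, 20])
= 7 + 20 + list_sum([4, 20])
= 7 + 20 + 4 + list_sum([20])
= 7 + 20 + 4 + 20 + list_sum([])
= 7 + 20 + 4 + 20 + 0
= 51


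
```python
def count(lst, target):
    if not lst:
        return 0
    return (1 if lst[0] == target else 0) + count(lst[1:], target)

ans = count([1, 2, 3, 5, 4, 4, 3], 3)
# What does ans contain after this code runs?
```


count([1, 2, 3, 5, 4, 4, 3], 3)
lst[0]=1 != 3: 0 + count([2, 3, 5, 4, 4, 3], 3)
lst[0]=2 != 3: 0 + count([3, 5, 4, 4, 3], 3)
lst[0]=3 == 3: 1 + count([5, 4, 4, 3], 3)
lst[0]=5 != 3: 0 + count([4, 4, 3], 3)
lst[0]=4 != 3: 0 + count([4, 3], 3)
lst[0]=4 != 3: 0 + count([3], 3)
lst[0]=3 == 3: 1 + count([], 3)
= 2


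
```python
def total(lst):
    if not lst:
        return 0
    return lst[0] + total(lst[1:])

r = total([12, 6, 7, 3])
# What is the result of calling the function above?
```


total([12, 6, 7, 3])
= 12 + total([6, 7, 3])
= 12 + 6 + total([7, 3])
= 12 + 6 + 7 + total([3])
= 12 + 6 + 7 + 3 + total([])
= 12 + 6 + 7 + 3 + 0
= 28


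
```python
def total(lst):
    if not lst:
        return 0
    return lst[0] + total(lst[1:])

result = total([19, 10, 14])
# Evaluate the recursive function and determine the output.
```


total([19, 10, 14])
= 19 + total([10, 14])
= 19 + 10 + total([14])
= 19 + 10 + 14 + total([])
= 19 + 10 + 14 + 0
= 43


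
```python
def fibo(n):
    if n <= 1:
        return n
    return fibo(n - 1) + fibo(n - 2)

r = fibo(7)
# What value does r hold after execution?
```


fibo(7)
= fibo(6) + fibo(5)
= (fibo(5) + fibo(4)) + fibo(5)
Computing bottom-up: fibo(0)=0, fibo(1)=1, fibo(2)=1, fibo(3)=2, fibo(4)=3, fibo(5)=5, fibo(6)=8, fibo(7)=13
= 13


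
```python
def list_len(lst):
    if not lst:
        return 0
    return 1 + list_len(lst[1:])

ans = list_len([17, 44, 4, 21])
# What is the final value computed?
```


list_len([17, 44, 4, 21])
= 1 + list_len([44, 4, 21])
= 1 + 1 + list_len([4, 21])
= 1 + 1 + 1 + list_len([21])
= 1 + 1 + 1 + 1 + list_len([])
= 1 + 1 + 1 + 1 + 0
= 4


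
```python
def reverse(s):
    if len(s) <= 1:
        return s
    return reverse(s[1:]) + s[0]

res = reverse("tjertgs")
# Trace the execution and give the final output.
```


reverse("tjertgs")
= reverse("jertgs") + "t"
= reverse("ertgs") + "j" + "t"
= reverse("rtgs") + "e" + "j" + "t"
= reverse("tgs") + "r" + "e" + "j" + "t"
= reverse("gs") + "t" + "r" + "e" + "j" + "t"
= reverse("s") + "g" + "t" + "r" + "e" + "j" + "t"
= "s" + "g" + "t" + "r" + "e" + "j" + "t"
= "sgtrejt"


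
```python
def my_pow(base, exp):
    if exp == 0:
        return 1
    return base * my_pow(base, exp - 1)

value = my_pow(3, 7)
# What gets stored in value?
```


my_pow(3, 7)
= 3 * my_pow(3, 6)
= 3 * 3 * my_pow(3, 5)
= 3 * 3 * 3 * my_pow(3, 4)
= 3 * 3 * 3 * 3 * my_pow(3, 3)
= 3 * 3 * 3 * 3 * 3 * my_pow(3, 2)
= 3 * 3 * 3 * 3 * 3 * 3 * my_pow(3, 1)
= 3 * 3 * 3 * 3 * 3 * 3 * 3 * my_pow(3, 0)
= 3 * 3 * 3 * 3 * 3 * 3 * 3 * 1
= 2187


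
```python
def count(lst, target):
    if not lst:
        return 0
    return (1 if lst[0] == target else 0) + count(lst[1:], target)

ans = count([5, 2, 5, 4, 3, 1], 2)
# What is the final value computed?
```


count([5, 2, 5, 4, 3, 1], 2)
lst[0]=5 != 2: 0 + count([2, 5, 4, 3, 1], 2)
lst[0]=2 == 2: 1 + count([5, 4, 3, 1], 2)
lst[0]=5 != 2: 0 + count([4, 3, 1], 2)
lst[0]=4 != 2: 0 + count([3, 1], 2)
lst[0]=3 != 2: 0 + count([1], 2)
lst[0]=1 != 2: 0 + count([], 2)
= 1


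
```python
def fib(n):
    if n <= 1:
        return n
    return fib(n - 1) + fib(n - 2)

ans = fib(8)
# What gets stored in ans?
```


fib(8)
= fib(7) + fib(6)
= (fib(6) + fib(5)) + fib(6)
Computing bottom-up: fib(0)=0, fib(1)=1, fib(2)=1, fib(3)=2, fib(4)=3, fib(5)=5, fib(6)=8, fib(7)=13, fib(8)=21
= 21


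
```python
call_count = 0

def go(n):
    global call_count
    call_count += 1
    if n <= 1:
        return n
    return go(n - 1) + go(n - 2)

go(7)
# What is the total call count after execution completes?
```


go(7) calls go(6) and go(5); each non-base call branches into two more.
Let C(k) = total number of calls made by go(k), including the call to go(k) itself.
Base cases: C(0) = 1, C(1) = 1
Recurrence: C(k) = 1 + C(k-1) + C(k-2)
  C(2) = 1 + C(1) + C(0) = 1 + 1 + 1 = 3
  C(3) = 1 + C(2) + C(1) = 1 + 3 + 1 = 5
  C(4) = 1 + C(3) + C(2) = 1 + 5 + 3 = 9
  C(5) = 1 + C(4) + C(3) = 1 + 9 + 5 = 15
  C(6) = 1 + C(5) + C(4) = 1 + 15 + 9 = 25
  C(7) = 1 + C(6) + C(5) = 1 + 25 + 15 = 41
Total calls = C(7) = 41


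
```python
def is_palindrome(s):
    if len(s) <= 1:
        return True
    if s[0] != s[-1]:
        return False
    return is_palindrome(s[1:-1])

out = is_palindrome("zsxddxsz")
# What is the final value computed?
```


is_palindrome("zsxddxsz")
"zsxddxsz": s[0]='z' == s[-1]='z' -> is_palindrome("sxddxs")
"sxddxs": s[0]='s' == s[-1]='s' -> is_palindrome("xddx")
"xddx": s[0]='x' == s[-1]='x' -> is_palindrome("dd")
"dd": s[0]='d' == s[-1]='d' -> is_palindrome("")
"": len <= 1 -> True
= True


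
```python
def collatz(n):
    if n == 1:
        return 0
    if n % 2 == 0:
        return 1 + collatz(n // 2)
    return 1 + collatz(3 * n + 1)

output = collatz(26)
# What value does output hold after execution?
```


collatz(26)
26 is even -> collatz(13)
13 is odd -> 3*13+1 = 40 -> collatz(40)
40 is even -> collatz(20)
20 is even -> collatz(10)
10 is even -> collatz(5)
5 is odd -> 3*5+1 = 16 -> collatz(16)
16 is even -> collatz(8)
8 is even -> collatz(4)
4 is even -> collatz(2)
2 is even -> collatz(1)
Reached 1 after 10 steps
= 10


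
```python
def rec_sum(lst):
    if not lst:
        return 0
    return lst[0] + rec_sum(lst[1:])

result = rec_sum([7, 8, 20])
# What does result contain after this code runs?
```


rec_sum([7, 8, 20])
= 7 + rec_sum([8, 20])
= 7 + 8 + rec_sum([20])
= 7 + 8 + 20 + rec_sum([])
= 7 + 8 + 20 + 0
= 35


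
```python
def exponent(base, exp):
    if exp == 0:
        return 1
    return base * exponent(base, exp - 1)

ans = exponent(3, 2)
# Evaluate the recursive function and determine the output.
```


exponent(3, 2)
= 3 * exponent(3, 1)
= 3 * 3 * exponent(3, 0)
= 3 * 3 * 1
= 9


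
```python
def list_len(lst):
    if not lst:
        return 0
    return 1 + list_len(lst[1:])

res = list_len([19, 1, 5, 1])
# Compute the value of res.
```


list_len([19, 1, 5, 1])
= 1 + list_len([1, 5, 1])
= 1 + 1 + list_len([5, 1])
= 1 + 1 + 1 + list_len([1])
= 1 + 1 + 1 + 1 + list_len([])
= 1 + 1 + 1 + 1 + 0
= 4


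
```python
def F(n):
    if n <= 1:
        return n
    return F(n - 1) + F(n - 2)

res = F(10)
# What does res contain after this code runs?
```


F(10)
= F(9) + F(8)
= (F(8) + F(7)) + F(8)
Computing bottom-up: F(0)=0, F(1)=1, F(2)=1, F(3)=2, F(4)=3, F(5)=5, F(6)=8, F(7)=13, F(8)=21, F(9)=34, F(10)=55
= 55


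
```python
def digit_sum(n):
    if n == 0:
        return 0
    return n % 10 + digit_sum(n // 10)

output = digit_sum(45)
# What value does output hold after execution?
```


digit_sum(45)
= 5 + digit_sum(4)
= 5 + 4 + digit_sum(0)
= 5 + 4 + 0
= 9


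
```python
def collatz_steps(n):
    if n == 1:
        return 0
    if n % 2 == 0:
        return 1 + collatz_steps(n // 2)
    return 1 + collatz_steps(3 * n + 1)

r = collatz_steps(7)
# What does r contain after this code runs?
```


collatz_steps(7)
7 is odd -> 3*7+1 = 22 -> collatz_steps(22)
22 is even -> collatz_steps(11)
11 is odd -> 3*11+1 = 34 -> collatz_steps(34)
34 is even -> collatz_steps(17)
17 is odd -> 3*17+1 = 52 -> collatz_steps(52)
52 is even -> collatz_steps(26)
26 is even -> collatz_steps(13)
13 is odd -> 3*13+1 = 40 -> collatz_steps(40)
40 is even -> collatz_steps(20)
20 is even -> collatz_steps(10)
10 is even -> collatz_steps(5)
5 is odd -> 3*5+1 = 16 -> collatz_steps(16)
16 is even -> collatz_steps(8)
8 is even -> collatz_steps(4)
4 is even -> collatz_steps(2)
2 is even -> collatz_steps(1)
Reached 1 after 16 steps
= 16


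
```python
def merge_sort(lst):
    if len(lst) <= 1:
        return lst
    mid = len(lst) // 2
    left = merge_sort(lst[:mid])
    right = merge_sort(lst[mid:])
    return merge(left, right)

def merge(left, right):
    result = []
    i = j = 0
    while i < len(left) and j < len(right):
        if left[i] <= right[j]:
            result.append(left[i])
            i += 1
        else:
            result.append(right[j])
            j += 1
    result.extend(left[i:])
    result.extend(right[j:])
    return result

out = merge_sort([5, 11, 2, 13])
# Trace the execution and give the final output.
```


merge_sort([5, 11, 2, 13])
Split into [5, 11] and [2, 13]
Left sorted: [5, 11]
Right sorted: [2, 13]
Merge [5, 11] and [2, 13]
= [2, 5, 11, 13]


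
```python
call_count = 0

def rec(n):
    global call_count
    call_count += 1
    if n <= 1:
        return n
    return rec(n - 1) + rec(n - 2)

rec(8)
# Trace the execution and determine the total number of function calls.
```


rec(8) calls rec(7) and rec(6); each non-base call branches into two more.
Let C(k) = total number of calls made by rec(k), including the call to rec(k) itself.
Base cases: C(0) = 1, C(1) = 1
Recurrence: C(k) = 1 + C(k-1) + C(k-2)
  C(2) = 1 + C(1) + C(0) = 1 + 1 + 1 = 3
  C(3) = 1 + C(2) + C(1) = 1 + 3 + 1 = 5
  C(4) = 1 + C(3) + C(2) = 1 + 5 + 3 = 9
  C(5) = 1 + C(4) + C(3) = 1 + 9 + 5 = 15
  C(6) = 1 + C(5) + C(4) = 1 + 15 + 9 = 25
  C(7) = 1 + C(6) + C(5) = 1 + 25 + 15 = 41
  C(8) = 1 + C(7) + C(6) = 1 + 41 + 25 = 67
Total calls = C(8) = 67


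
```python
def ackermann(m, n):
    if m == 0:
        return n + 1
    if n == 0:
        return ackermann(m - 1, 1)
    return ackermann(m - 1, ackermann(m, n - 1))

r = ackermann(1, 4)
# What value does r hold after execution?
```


ackermann(1, 4)
= ackermann(0, ackermann(1, 3))
First compute ackermann(1, 3) = 5
= ackermann(0, 5)
= 6


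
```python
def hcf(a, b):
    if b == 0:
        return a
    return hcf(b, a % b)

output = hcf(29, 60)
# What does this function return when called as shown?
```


hcf(29, 60)
= hcf(60, 29 % 60) = hcf(60, 29)
= hcf(29, 60 % 29) = hcf(29, 2)
= hcf(2, 29 % 2) = hcf(2, 1)
= hcf(1, 2 % 1) = hcf(1, 0)
b == 0, return a = 1


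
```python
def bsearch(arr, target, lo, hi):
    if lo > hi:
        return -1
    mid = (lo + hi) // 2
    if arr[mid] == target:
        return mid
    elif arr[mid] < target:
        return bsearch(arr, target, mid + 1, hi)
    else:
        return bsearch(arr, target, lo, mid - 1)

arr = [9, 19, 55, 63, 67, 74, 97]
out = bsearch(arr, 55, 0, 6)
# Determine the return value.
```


bsearch(arr, 55, 0, 6)
lo=0, hi=6, mid=3, arr[mid]=63
63 > 55, search left half
lo=0, hi=2, mid=1, arr[mid]=19
19 < 55, search right half
lo=2, hi=2, mid=2, arr[mid]=55
arr[2] == 55, found at index 2
= 2


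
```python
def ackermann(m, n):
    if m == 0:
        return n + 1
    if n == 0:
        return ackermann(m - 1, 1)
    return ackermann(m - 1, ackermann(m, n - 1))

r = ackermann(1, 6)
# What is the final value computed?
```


ackermann(1, 6)
= ackermann(0, ackermann(1, 5))
First compute ackermann(1, 5) = 7
= ackermann(0, 7)
= 8


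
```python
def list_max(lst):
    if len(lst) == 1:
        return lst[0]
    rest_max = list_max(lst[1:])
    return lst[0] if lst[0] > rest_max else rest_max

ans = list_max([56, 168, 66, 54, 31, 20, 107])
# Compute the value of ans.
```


list_max([56, 168, 66, 54, 31, 20, 107])
= compare 56 with list_max([168, 66, 54, 31, 20, 107])
= compare 168 with list_max([66, 54, 31, 20, 107])
= compare 66 with list_max([54, 31, 20, 107])
= compare 54 with list_max([31, 20, 107])
= compare 31 with list_max([20, 107])
= compare 20 with list_max([107])
Base: list_max([107]) = 107
compare 20 with 107: max = 107
compare 31 with 107: max = 107
compare 54 with 107: max = 107
compare 66 with 107: max = 107
compare 168 with 107: max = 168
compare 56 with 168: max = 168
= 168


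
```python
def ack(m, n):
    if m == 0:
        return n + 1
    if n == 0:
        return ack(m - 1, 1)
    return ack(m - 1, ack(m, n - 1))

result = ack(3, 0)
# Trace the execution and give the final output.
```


ack(3, 0)
n == 0: return ack(2, 1)
= ack(2, 1) = 5
= 5


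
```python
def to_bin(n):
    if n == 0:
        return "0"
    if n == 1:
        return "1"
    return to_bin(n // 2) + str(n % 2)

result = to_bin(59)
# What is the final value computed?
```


to_bin(59)
= to_bin(29) + "1"
= to_bin(14) + "1" + "1"
= to_bin(7) + "0" + "1" + "1"
= to_bin(3) + "1" + "0" + "1" + "1"
= to_bin(1) + "1" + "1" + "0" + "1" + "1"
= "1" + "1" + "1" + "0" + "1" + "1"
= "111011"


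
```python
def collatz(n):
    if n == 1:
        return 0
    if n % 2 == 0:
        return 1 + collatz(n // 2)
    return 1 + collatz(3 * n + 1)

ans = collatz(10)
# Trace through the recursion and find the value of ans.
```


collatz(10)
10 is even -> collatz(5)
5 is odd -> 3*5+1 = 16 -> collatz(16)
16 is even -> collatz(8)
8 is even -> collatz(4)
4 is even -> collatz(2)
2 is even -> collatz(1)
Reached 1 after 6 steps
= 6


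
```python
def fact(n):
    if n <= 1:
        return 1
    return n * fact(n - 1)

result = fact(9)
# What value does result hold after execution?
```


fact(9)
= 9 * fact(8)
= 9 * 8 * fact(7)
= 9 * 8 * 7 * fact(6)
= 9 * 8 * 7 * 6 * fact(5)
= 9 * 8 * 7 * 6 * 5 * fact(4)
= 9 * 8 * 7 * 6 * 5 * 4 * fact(3)
= 9 * 8 * 7 * 6 * 5 * 4 * 3 * fact(2)
= 9 * 8 * 7 * 6 * 5 * 4 * 3 * 2 * fact(1)
= 9 * 8 * 7 * 6 * 5 * 4 * 3 * 2 * 1
= 362880


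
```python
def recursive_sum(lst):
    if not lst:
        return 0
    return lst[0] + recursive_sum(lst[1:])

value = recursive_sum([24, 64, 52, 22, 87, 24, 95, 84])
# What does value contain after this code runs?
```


recursive_sum([24, 64, 52, 22, 87, 24, 95, 84])
= 24 + recursive_sum([64, 52, 22, 87, 24, 95, 84])
= 24 + 64 + recursive_sum([52, 22, 87, 24, 95, 84])
= 24 + 64 + 52 + recursive_sum([22, 87, 24, 95, 84])
= 24 + 64 + 52 + 22 + recursive_sum([87, 24, 95, 84])
= 24 + 64 + 52 + 22 + 87 + recursive_sum([24, 95, 84])
= 24 + 64 + 52 + 22 + 87 + 24 + recursive_sum([95, 84])
= 24 + 64 + 52 + 22 + 87 + 24 + 95 + recursive_sum([84])
= 24 + 64 + 52 + 22 + 87 + 24 + 95 + 84 + recursive_sum([])
= 24 + 64 + 52 + 22 + 87 + 24 + 95 + 84 + 0
= 452


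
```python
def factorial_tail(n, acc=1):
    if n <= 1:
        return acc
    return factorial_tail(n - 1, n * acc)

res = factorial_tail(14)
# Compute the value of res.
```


factorial_tail(14, 1)
= factorial_tail(13, 14 * 1) = factorial_tail(13, 14)
= factorial_tail(12, 13 * 14) = factorial_tail(12, 182)
= factorial_tail(11, 12 * 182) = factorial_tail(11, 2184)
= factorial_tail(10, 11 * 2184) = factorial_tail(10, 24024)
= factorial_tail(9, 10 * 24024) = factorial_tail(9, 240240)
= factorial_tail(8, 9 * 240240) = factorial_tail(8, 2162160)
= factorial_tail(7, 8 * 2162160) = factorial_tail(7, 17297280)
= factorial_tail(6, 7 * 17297280) = factorial_tail(6, 121080960)
= factorial_tail(5, 6 * 121080960) = factorial_tail(5, 726485760)
= factorial_tail(4, 5 * 726485760) = factorial_tail(4, 3632428800)
= factorial_tail(3, 4 * 3632428800) = factorial_tail(3, 14529715200)
= factorial_tail(2, 3 * 14529715200) = factorial_tail(2, 43589145600)
= factorial_tail(1, 2 * 43589145600) = factorial_tail(1, 87178291200)
n <= 1, return acc = 87178291200


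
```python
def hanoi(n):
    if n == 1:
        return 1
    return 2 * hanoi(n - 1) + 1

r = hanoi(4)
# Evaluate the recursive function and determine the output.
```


hanoi(4)
= 2 * hanoi(3) + 1
= 2 * (2 * hanoi(2) + 1) + 1
= 2 * (2 * (2 * hanoi(1) + 1) + 1) + 1
Now compute bottom-up:
hanoi(1) = 1
hanoi(2) = 2 * 1 + 1 = 3
hanoi(3) = 2 * 3 + 1 = 7
hanoi(4) = 2 * 7 + 1 = 15
= 15


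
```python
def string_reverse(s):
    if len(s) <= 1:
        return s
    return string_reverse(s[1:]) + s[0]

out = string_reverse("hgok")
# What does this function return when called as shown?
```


string_reverse("hgok")
= string_reverse("gok") + "h"
= string_reverse("ok") + "g" + "h"
= string_reverse("k") + "o" + "g" + "h"
= "k" + "o" + "g" + "h"
= "kogh"


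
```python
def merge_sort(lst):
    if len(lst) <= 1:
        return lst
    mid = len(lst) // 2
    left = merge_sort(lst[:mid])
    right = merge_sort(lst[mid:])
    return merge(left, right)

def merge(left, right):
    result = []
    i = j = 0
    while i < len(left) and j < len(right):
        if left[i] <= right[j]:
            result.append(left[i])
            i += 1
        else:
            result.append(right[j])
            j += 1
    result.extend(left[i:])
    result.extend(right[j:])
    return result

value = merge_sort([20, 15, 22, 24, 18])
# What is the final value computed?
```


merge_sort([20, 15, 22, 24, 18])
Split into [20, 15] and [22, 24, 18]
Left sorted: [15, 20]
Right sorted: [18, 22, 24]
Merge [15, 20] and [18, 22, 24]
= [15, 18, 20, 22, 24]


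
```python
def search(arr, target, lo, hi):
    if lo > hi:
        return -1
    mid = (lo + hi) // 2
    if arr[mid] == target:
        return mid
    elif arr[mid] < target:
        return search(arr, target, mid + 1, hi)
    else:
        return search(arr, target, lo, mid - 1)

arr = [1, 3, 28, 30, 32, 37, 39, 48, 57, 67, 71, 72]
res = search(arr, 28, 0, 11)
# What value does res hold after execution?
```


search(arr, 28, 0, 11)
lo=0, hi=11, mid=5, arr[mid]=37
37 > 28, search left half
lo=0, hi=4, mid=2, arr[mid]=28
arr[2] == 28, found at index 2
= 2


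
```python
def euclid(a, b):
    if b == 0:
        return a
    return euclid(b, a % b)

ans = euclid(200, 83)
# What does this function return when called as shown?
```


euclid(200, 83)
= euclid(83, 200 % 83) = euclid(83, 34)
= euclid(34, 83 % 34) = euclid(34, 15)
= euclid(15, 34 % 15) = euclid(15, 4)
= euclid(4, 15 % 4) = euclid(4, 3)
= euclid(3, 4 % 3) = euclid(3, 1)
= euclid(1, 3 % 1) = euclid(1, 0)
b == 0, return a = 1


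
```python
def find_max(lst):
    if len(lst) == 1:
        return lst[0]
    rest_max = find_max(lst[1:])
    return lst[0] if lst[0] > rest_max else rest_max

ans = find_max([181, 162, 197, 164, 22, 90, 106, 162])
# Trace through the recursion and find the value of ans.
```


find_max([181, 162, 197, 164, 22, 90, 106, 162])
= compare 181 with find_max([162, 197, 164, 22, 90, 106, 162])
= compare 162 with find_max([197, 164, 22, 90, 106, 162])
= compare 197 with find_max([164, 22, 90, 106, 162])
= compare 164 with find_max([22, 90, 106, 162])
= compare 22 with find_max([90, 106, 162])
= compare 90 with find_max([106, 162])
= compare 106 with find_max([162])
Base: find_max([162]) = 162
compare 106 with 162: max = 162
compare 90 with 162: max = 162
compare 22 with 162: max = 162
compare 164 with 162: max = 164
compare 197 with 164: max = 197
compare 162 with 197: max = 197
compare 181 with 197: max = 197
= 197


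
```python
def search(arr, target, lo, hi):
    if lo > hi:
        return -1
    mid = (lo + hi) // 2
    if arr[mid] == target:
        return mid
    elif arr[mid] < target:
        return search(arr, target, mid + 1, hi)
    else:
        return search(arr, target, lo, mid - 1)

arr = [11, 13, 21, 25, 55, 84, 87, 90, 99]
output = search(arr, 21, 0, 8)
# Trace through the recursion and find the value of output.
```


search(arr, 21, 0, 8)
lo=0, hi=8, mid=4, arr[mid]=55
55 > 21, search left half
lo=0, hi=3, mid=1, arr[mid]=13
13 < 21, search right half
lo=2, hi=3, mid=2, arr[mid]=21
arr[2] == 21, found at index 2
= 2


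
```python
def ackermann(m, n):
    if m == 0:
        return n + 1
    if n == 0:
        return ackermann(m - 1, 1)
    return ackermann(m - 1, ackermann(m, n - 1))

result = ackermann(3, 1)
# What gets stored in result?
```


ackermann(3, 1)
= ackermann(2, ackermann(3, 0))
First compute ackermann(3, 0) = 5
= ackermann(2, 5)
= 13


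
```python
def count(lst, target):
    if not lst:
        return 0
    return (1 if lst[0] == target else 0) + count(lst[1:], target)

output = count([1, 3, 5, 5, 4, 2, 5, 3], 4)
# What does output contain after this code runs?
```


count([1, 3, 5, 5, 4, 2, 5, 3], 4)
lst[0]=1 != 4: 0 + count([3, 5, 5, 4, 2, 5, 3], 4)
lst[0]=3 != 4: 0 + count([5, 5, 4, 2, 5, 3], 4)
lst[0]=5 != 4: 0 + count([5, 4, 2, 5, 3], 4)
lst[0]=5 != 4: 0 + count([4, 2, 5, 3], 4)
lst[0]=4 == 4: 1 + count([2, 5, 3], 4)
lst[0]=2 != 4: 0 + count([5, 3], 4)
lst[0]=5 != 4: 0 + count([3], 4)
lst[0]=3 != 4: 0 + count([], 4)
= 1
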